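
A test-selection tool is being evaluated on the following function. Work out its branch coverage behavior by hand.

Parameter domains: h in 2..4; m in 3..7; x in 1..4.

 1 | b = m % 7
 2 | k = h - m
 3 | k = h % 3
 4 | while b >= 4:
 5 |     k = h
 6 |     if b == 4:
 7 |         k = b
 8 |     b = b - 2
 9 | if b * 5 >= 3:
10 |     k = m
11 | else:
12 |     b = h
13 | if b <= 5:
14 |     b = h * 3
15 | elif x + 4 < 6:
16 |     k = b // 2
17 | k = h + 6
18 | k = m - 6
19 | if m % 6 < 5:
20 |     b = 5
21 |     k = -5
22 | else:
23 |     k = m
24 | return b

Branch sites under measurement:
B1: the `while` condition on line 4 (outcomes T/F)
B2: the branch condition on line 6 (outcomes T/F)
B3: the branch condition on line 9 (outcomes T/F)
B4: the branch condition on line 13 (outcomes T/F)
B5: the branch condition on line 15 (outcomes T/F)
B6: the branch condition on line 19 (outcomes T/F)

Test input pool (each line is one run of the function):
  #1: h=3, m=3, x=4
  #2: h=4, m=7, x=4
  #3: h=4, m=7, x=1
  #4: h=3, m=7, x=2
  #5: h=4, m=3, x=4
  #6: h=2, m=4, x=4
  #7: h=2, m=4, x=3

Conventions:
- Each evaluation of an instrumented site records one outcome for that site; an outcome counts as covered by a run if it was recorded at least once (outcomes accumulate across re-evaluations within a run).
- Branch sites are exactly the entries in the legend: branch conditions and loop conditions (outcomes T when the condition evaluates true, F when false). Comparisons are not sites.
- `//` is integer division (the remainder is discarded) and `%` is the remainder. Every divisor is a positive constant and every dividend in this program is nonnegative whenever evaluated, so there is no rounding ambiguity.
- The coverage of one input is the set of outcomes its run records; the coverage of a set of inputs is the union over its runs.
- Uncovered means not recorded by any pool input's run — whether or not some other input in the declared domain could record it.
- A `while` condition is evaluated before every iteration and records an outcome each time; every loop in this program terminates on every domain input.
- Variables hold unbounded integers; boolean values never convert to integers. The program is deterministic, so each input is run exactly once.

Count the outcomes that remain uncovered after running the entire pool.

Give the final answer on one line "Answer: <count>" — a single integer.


input #1, h=3, m=3, x=4: outcomes B1=F, B3=T, B4=T, B6=T
input #2, h=4, m=7, x=4: outcomes B1=F, B3=F, B4=T, B6=T
input #3, h=4, m=7, x=1: outcomes B1=F, B3=F, B4=T, B6=T
input #4, h=3, m=7, x=2: outcomes B1=F, B3=F, B4=T, B6=T
input #5, h=4, m=3, x=4: outcomes B1=F, B3=T, B4=T, B6=T
input #6, h=2, m=4, x=4: outcomes B1=T, B1=F, B2=T, B3=T, B4=T, B6=T
input #7, h=2, m=4, x=3: outcomes B1=T, B1=F, B2=T, B3=T, B4=T, B6=T
union over the pool: B1=T, B1=F, B2=T, B3=T, B3=F, B4=T, B6=T
uncovered (5 of 12): B2=F, B4=F, B5=T, B5=F, B6=F
Answer: 5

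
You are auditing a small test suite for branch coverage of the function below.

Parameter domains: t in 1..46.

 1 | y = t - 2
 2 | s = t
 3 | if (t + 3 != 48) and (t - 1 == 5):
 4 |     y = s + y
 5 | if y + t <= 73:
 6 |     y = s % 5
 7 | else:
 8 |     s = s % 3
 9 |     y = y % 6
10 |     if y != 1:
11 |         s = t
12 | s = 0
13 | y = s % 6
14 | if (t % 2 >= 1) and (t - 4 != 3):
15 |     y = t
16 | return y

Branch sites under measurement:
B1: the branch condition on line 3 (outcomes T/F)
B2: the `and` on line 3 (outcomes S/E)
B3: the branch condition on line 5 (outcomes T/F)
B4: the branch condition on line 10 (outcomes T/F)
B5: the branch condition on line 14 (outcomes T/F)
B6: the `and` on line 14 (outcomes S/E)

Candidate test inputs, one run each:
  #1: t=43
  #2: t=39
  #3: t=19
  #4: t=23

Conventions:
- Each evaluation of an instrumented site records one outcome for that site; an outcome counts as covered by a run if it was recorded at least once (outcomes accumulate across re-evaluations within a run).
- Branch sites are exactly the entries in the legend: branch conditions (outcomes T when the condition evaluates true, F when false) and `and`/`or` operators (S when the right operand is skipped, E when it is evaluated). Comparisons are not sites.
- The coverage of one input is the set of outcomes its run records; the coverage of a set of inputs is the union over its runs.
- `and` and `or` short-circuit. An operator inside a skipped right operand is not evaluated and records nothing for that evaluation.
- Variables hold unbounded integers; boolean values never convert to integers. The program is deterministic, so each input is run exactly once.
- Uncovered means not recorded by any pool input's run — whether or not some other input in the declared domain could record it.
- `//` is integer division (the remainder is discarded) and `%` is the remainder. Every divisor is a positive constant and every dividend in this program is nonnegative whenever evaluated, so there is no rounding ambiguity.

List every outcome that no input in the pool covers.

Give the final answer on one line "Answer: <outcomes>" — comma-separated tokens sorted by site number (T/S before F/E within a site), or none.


test 1 (t=43) hits B1=F, B2=E, B3=F, B4=T, B5=T, B6=E
test 2 (t=39) hits B1=F, B2=E, B3=F, B4=F, B5=T, B6=E
test 3 (t=19) hits B1=F, B2=E, B3=T, B5=T, B6=E
test 4 (t=23) hits B1=F, B2=E, B3=T, B5=T, B6=E
union over the pool: B1=F, B2=E, B3=T, B3=F, B4=T, B4=F, B5=T, B6=E
uncovered (4 of 12): B1=T, B2=S, B5=F, B6=S
Answer: B1=T, B2=S, B5=F, B6=S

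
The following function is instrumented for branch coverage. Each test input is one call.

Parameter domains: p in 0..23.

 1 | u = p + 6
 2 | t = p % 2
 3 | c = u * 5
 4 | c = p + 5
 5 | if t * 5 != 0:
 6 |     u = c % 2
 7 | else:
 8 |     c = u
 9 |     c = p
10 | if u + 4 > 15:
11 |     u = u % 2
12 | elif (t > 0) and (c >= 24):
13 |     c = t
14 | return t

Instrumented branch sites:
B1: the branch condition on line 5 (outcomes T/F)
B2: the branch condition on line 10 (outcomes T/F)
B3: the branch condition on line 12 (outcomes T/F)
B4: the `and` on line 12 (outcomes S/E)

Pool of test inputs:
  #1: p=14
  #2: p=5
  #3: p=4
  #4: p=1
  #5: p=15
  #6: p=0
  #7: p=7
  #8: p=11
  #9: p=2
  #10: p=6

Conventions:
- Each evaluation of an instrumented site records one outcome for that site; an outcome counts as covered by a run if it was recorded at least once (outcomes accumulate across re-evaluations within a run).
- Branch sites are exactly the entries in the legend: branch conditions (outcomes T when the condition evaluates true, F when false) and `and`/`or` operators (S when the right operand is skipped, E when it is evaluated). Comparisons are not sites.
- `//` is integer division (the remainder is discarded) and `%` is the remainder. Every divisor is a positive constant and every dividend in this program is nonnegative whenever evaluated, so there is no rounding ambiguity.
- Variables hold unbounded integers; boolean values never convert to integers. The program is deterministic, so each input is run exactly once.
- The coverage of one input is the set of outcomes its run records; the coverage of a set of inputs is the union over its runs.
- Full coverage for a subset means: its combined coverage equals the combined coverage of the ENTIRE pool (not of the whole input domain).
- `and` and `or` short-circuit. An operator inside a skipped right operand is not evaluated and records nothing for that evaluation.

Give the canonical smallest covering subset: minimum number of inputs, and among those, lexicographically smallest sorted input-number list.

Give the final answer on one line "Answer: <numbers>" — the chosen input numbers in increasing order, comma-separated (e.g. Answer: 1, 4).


input #1, p=14: events B1->F, B2->T; outcomes B1=F, B2=T
input #2, p=5: events B1->T, B2->F, B4->E, B3->F; outcomes B1=T, B2=F, B3=F, B4=E
input #3, p=4: events B1->F, B2->F, B4->S, B3->F; outcomes B1=F, B2=F, B3=F, B4=S
input #4, p=1: events B1->T, B2->F, B4->E, B3->F; outcomes B1=T, B2=F, B3=F, B4=E
input #5, p=15: events B1->T, B2->F, B4->E, B3->F; outcomes B1=T, B2=F, B3=F, B4=E
input #6, p=0: events B1->F, B2->F, B4->S, B3->F; outcomes B1=F, B2=F, B3=F, B4=S
input #7, p=7: events B1->T, B2->F, B4->E, B3->F; outcomes B1=T, B2=F, B3=F, B4=E
input #8, p=11: events B1->T, B2->F, B4->E, B3->F; outcomes B1=T, B2=F, B3=F, B4=E
input #9, p=2: events B1->F, B2->F, B4->S, B3->F; outcomes B1=F, B2=F, B3=F, B4=S
input #10, p=6: events B1->F, B2->T; outcomes B1=F, B2=T
the full pool covers 7 outcomes: B1=T, B1=F, B2=T, B2=F, B3=F, B4=S, B4=E
checked all size-1 subsets: none covers 7 outcomes (max 4/7)
checked all size-2 subsets: none covers 7 outcomes (max 6/7)
at size 3, {1, 2, 3} reaches all 7 outcomes; every lexicographically earlier size-3 subset fails
Answer: 1, 2, 3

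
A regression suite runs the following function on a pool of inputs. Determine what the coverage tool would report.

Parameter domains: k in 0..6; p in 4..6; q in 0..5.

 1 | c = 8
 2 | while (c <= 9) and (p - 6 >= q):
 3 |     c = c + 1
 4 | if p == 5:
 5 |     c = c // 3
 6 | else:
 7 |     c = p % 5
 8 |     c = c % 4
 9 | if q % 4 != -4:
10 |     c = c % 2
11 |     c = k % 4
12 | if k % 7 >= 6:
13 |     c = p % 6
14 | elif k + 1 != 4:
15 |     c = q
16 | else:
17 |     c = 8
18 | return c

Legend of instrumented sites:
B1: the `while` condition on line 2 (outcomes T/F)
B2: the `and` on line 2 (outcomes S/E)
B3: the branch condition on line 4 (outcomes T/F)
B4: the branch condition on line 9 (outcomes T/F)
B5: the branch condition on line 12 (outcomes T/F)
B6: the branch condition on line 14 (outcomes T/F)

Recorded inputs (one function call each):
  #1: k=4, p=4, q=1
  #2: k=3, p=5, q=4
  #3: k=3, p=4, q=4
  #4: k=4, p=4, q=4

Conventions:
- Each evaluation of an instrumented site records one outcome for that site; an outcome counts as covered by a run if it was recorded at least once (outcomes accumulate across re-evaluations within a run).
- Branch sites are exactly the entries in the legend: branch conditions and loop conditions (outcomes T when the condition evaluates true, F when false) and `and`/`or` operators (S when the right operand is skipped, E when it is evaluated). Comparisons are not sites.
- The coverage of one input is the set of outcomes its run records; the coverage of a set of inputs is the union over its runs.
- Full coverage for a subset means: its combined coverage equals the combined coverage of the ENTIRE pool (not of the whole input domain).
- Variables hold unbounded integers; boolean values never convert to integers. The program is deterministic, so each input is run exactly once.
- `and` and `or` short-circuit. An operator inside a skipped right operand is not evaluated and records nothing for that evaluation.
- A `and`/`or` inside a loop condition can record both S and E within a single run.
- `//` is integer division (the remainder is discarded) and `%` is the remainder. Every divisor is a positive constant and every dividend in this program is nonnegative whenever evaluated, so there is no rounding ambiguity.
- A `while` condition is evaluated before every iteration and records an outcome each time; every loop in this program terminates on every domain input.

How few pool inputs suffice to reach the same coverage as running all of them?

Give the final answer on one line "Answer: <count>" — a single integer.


input #1, k=4, p=4, q=1: outcomes B1=F, B2=E, B3=F, B4=T, B5=F, B6=T
input #2, k=3, p=5, q=4: outcomes B1=F, B2=E, B3=T, B4=T, B5=F, B6=F
input #3, k=3, p=4, q=4: outcomes B1=F, B2=E, B3=F, B4=T, B5=F, B6=F
input #4, k=4, p=4, q=4: outcomes B1=F, B2=E, B3=F, B4=T, B5=F, B6=T
the full pool covers 8 outcomes: B1=F, B2=E, B3=T, B3=F, B4=T, B5=F, B6=T, B6=F
every size-1 subset falls short of the 8 outcomes (best: 6/8)
the canonical winner is {1, 2}: size 2, full 8-outcome coverage, earliest index list among size-2 covers
Answer: 2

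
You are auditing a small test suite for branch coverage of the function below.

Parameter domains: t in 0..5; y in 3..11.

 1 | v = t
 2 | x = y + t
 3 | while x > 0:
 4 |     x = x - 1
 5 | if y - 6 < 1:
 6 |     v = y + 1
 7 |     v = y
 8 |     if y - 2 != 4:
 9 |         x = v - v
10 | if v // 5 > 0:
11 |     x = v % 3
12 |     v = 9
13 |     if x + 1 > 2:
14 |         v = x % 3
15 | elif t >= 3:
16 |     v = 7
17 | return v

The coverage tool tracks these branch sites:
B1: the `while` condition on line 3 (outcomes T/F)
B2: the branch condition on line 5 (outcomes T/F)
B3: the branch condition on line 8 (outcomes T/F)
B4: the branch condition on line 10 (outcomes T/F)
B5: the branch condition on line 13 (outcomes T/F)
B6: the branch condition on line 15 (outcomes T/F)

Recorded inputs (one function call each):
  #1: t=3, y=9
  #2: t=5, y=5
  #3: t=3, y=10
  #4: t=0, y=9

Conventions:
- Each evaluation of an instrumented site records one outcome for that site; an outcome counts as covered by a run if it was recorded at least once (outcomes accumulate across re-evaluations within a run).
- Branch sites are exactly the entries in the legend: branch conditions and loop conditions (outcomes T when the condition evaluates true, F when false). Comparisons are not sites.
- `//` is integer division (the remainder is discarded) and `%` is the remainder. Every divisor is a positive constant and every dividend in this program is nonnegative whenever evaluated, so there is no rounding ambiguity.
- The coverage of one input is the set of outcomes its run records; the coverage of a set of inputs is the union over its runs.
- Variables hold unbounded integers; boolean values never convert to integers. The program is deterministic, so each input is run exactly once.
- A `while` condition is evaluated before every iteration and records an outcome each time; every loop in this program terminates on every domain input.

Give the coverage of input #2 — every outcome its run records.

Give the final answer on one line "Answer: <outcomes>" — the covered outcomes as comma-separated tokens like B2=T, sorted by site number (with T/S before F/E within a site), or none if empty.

Running input #2 (t=5, y=5), event by event:
  B1->T, B1->T, B1->T, B1->T, B1->T, B1->T, B1->T, B1->T, B1->T, B1->T
  B1->F, B2->T, B3->T, B4->T, B5->T
deduplicating events, the covered set is: B1=T, B1=F, B2=T, B3=T, B4=T, B5=T

Answer: B1=T, B1=F, B2=T, B3=T, B4=T, B5=T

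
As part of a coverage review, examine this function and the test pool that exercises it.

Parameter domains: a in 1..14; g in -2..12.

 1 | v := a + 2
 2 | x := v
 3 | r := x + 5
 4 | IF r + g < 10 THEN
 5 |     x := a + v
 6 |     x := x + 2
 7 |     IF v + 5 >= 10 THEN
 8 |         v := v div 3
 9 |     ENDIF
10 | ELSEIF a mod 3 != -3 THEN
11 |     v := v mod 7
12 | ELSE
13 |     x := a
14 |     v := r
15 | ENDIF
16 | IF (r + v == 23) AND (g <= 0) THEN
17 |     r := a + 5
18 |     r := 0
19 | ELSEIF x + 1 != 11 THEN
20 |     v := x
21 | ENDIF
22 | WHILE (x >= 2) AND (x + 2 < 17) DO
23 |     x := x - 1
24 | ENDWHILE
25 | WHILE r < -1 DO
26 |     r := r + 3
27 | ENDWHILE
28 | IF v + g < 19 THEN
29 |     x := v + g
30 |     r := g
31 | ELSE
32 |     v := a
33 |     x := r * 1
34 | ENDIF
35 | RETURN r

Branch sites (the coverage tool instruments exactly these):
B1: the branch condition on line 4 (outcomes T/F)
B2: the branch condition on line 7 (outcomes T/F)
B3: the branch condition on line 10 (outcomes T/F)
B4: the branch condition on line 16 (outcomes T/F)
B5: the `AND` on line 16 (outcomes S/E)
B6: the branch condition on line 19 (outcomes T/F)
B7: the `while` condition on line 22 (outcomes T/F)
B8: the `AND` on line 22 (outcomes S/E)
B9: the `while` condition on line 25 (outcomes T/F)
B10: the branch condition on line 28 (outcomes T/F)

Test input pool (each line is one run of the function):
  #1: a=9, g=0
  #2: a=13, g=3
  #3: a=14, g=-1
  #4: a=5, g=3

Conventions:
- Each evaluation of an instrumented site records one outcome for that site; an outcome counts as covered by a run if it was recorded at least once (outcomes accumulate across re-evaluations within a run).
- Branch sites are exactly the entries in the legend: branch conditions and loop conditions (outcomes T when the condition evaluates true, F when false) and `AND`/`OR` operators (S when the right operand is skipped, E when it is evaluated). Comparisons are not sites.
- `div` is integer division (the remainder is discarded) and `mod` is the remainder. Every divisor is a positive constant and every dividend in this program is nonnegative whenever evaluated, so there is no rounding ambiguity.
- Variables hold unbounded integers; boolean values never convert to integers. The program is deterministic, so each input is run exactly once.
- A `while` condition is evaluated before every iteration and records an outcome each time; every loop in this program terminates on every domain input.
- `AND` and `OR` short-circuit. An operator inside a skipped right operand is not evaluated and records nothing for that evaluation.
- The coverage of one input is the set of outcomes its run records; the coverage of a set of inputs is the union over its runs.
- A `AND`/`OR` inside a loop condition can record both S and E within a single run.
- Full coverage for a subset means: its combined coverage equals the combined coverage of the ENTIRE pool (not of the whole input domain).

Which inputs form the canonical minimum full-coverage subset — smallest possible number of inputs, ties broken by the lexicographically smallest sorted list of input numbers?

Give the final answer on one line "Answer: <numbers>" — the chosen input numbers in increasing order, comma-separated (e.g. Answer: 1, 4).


input #1 (a=9, g=0): events B1->F, B3->T, B5->S, B4->F, B6->T, B8->E, B7->T, B8->E, B7->T, B8->E, B7->T, B8->E, B7->T, B8->E, ...; covers B1=F, B3=T, B4=F, B5=S, B6=T, B7=T, B7=F, B8=S, B8=E, B9=F, B10=T
input #2 (a=13, g=3): events B1->F, B3->T, B5->S, B4->F, B6->T, B8->E, B7->F, B9->F, B10->T; covers B1=F, B3=T, B4=F, B5=S, B6=T, B7=F, B8=E, B9=F, B10=T
input #3 (a=14, g=-1): events B1->F, B3->T, B5->E, B4->T, B8->E, B7->F, B9->F, B10->T; covers B1=F, B3=T, B4=T, B5=E, B7=F, B8=E, B9=F, B10=T
input #4 (a=5, g=3): events B1->F, B3->T, B5->S, B4->F, B6->T, B8->E, B7->T, B8->E, B7->T, B8->E, B7->T, B8->E, B7->T, B8->E, ...; covers B1=F, B3=T, B4=F, B5=S, B6=T, B7=T, B7=F, B8=S, B8=E, B9=F, B10=T
union over all inputs: B1=F, B3=T, B4=T, B4=F, B5=S, B5=E, B6=T, B7=T, B7=F, B8=S, B8=E, B9=F, B10=T (13 outcomes)
size 1 is not enough: best union over all size-1 subsets is 11/13
size 2: inputs {1, 3} cover all 13 outcomes, and no lexicographically smaller subset of this size does
Answer: 1, 3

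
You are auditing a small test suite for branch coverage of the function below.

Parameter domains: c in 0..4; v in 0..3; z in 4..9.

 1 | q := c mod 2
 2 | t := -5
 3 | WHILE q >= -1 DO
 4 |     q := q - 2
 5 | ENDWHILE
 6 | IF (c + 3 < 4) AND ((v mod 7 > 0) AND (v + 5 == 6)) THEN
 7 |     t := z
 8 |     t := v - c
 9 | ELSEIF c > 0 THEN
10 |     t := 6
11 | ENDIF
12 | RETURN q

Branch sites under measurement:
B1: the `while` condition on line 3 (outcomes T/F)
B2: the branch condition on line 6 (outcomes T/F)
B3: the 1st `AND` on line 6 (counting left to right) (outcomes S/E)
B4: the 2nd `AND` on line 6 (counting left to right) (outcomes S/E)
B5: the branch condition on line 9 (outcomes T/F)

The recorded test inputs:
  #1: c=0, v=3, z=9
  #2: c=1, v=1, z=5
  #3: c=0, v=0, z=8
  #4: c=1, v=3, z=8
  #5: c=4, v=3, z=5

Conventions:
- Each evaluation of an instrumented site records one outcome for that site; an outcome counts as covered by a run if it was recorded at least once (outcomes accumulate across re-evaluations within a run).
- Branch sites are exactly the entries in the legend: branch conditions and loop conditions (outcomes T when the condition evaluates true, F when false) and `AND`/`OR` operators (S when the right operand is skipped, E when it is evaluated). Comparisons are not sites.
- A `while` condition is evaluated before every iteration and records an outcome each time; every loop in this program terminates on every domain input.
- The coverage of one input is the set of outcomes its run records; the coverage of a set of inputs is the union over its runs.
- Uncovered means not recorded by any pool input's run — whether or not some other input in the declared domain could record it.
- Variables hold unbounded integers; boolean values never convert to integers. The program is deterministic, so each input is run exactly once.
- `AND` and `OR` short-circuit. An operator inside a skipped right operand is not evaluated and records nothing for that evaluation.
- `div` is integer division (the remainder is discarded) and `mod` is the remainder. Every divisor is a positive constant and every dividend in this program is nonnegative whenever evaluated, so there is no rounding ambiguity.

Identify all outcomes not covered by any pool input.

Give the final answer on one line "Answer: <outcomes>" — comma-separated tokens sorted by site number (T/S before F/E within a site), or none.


test 1 (c=0, v=3, z=9) fires B1->T, B1->F, B3->E, B4->E, B2->F, B5->F; hits B1=T, B1=F, B2=F, B3=E, B4=E, B5=F
test 2 (c=1, v=1, z=5) fires B1->T, B1->T, B1->F, B3->S, B2->F, B5->T; hits B1=T, B1=F, B2=F, B3=S, B5=T
test 3 (c=0, v=0, z=8) fires B1->T, B1->F, B3->E, B4->S, B2->F, B5->F; hits B1=T, B1=F, B2=F, B3=E, B4=S, B5=F
test 4 (c=1, v=3, z=8) fires B1->T, B1->T, B1->F, B3->S, B2->F, B5->T; hits B1=T, B1=F, B2=F, B3=S, B5=T
test 5 (c=4, v=3, z=5) fires B1->T, B1->F, B3->S, B2->F, B5->T; hits B1=T, B1=F, B2=F, B3=S, B5=T
union over the pool: B1=T, B1=F, B2=F, B3=S, B3=E, B4=S, B4=E, B5=T, B5=F
uncovered (1 of 10): B2=T
Answer: B2=T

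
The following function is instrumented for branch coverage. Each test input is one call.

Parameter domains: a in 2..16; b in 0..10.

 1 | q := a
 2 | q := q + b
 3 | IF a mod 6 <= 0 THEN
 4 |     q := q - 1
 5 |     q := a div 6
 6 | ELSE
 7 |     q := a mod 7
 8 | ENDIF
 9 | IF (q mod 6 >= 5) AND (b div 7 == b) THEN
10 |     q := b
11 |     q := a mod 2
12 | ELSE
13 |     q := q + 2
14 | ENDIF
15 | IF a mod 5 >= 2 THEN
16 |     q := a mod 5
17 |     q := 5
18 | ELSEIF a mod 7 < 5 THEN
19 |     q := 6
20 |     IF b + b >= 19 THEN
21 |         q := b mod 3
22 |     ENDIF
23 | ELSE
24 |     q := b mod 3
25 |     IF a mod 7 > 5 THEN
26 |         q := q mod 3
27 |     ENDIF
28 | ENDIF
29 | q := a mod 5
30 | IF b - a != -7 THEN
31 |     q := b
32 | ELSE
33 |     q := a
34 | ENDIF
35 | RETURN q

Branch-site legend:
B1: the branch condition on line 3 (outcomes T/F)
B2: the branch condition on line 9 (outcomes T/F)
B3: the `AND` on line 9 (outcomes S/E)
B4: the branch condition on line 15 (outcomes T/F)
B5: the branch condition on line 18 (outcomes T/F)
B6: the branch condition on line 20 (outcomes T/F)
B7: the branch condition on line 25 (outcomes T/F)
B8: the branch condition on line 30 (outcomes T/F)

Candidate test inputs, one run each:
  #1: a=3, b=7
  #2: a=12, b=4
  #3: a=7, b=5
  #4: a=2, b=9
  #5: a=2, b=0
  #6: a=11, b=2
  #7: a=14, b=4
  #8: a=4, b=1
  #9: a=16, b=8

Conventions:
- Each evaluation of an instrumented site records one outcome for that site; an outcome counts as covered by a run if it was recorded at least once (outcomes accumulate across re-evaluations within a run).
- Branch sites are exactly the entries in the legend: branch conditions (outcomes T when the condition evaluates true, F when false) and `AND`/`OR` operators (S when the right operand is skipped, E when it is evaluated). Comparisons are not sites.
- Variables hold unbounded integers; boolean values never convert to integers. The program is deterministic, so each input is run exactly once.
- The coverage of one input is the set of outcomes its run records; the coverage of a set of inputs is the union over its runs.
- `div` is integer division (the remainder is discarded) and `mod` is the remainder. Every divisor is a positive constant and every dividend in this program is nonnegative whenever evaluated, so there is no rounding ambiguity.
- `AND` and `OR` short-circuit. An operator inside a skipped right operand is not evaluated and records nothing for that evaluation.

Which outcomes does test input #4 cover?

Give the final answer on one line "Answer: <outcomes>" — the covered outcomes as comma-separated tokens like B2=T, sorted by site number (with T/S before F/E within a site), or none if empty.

Running input #4 (a=2, b=9), event by event:
  B1->F, B3->S, B2->F, B4->T, B8->T
collecting distinct outcomes: B1=F, B2=F, B3=S, B4=T, B8=T

Answer: B1=F, B2=F, B3=S, B4=T, B8=T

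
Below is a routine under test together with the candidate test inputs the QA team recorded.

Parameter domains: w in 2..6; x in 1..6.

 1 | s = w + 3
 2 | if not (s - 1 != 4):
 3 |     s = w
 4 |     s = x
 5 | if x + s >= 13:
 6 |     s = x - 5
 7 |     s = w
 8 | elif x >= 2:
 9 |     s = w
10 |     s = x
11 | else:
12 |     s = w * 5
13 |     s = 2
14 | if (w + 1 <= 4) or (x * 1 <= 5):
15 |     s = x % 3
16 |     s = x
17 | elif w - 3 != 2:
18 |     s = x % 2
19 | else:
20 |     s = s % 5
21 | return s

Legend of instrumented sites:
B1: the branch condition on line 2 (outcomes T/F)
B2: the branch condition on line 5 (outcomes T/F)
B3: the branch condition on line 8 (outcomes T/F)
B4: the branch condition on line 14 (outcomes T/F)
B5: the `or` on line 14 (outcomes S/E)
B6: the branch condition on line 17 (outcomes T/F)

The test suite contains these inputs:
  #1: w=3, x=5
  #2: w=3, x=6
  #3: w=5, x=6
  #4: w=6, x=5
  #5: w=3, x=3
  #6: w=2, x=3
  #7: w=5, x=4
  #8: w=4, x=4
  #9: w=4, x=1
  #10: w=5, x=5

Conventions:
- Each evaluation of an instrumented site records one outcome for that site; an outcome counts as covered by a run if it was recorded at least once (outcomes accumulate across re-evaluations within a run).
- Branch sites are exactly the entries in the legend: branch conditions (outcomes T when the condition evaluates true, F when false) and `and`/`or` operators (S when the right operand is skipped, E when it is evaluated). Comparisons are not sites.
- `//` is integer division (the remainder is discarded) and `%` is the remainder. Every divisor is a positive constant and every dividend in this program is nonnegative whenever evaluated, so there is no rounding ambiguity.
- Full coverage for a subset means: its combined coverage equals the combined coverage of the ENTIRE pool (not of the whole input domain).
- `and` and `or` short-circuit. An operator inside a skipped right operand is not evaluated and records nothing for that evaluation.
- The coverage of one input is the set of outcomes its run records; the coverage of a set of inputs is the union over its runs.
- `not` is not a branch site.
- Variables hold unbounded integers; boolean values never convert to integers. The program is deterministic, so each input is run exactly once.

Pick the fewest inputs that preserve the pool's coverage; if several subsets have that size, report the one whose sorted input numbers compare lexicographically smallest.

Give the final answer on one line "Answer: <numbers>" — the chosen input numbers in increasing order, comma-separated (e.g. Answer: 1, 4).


run #1 (w=3, x=5) runs B1->F, B2->F, B3->T, B5->S, B4->T; records B1=F, B2=F, B3=T, B4=T, B5=S
run #2 (w=3, x=6) runs B1->F, B2->F, B3->T, B5->S, B4->T; records B1=F, B2=F, B3=T, B4=T, B5=S
run #3 (w=5, x=6) runs B1->F, B2->T, B5->E, B4->F, B6->F; records B1=F, B2=T, B4=F, B5=E, B6=F
run #4 (w=6, x=5) runs B1->F, B2->T, B5->E, B4->T; records B1=F, B2=T, B4=T, B5=E
run #5 (w=3, x=3) runs B1->F, B2->F, B3->T, B5->S, B4->T; records B1=F, B2=F, B3=T, B4=T, B5=S
run #6 (w=2, x=3) runs B1->T, B2->F, B3->T, B5->S, B4->T; records B1=T, B2=F, B3=T, B4=T, B5=S
run #7 (w=5, x=4) runs B1->F, B2->F, B3->T, B5->E, B4->T; records B1=F, B2=F, B3=T, B4=T, B5=E
run #8 (w=4, x=4) runs B1->F, B2->F, B3->T, B5->E, B4->T; records B1=F, B2=F, B3=T, B4=T, B5=E
run #9 (w=4, x=1) runs B1->F, B2->F, B3->F, B5->E, B4->T; records B1=F, B2=F, B3=F, B4=T, B5=E
run #10 (w=5, x=5) runs B1->F, B2->T, B5->E, B4->T; records B1=F, B2=T, B4=T, B5=E
together the pool reaches 11 outcomes: B1=T, B1=F, B2=T, B2=F, B3=T, B3=F, B4=T, B4=F, B5=S, B5=E, B6=F
checked all size-1 subsets: none covers 11 outcomes (max 5/11)
checked all size-2 subsets: none covers 11 outcomes (max 10/11)
at size 3, {3, 6, 9} reaches all 11 outcomes; every lexicographically earlier size-3 subset fails
Answer: 3, 6, 9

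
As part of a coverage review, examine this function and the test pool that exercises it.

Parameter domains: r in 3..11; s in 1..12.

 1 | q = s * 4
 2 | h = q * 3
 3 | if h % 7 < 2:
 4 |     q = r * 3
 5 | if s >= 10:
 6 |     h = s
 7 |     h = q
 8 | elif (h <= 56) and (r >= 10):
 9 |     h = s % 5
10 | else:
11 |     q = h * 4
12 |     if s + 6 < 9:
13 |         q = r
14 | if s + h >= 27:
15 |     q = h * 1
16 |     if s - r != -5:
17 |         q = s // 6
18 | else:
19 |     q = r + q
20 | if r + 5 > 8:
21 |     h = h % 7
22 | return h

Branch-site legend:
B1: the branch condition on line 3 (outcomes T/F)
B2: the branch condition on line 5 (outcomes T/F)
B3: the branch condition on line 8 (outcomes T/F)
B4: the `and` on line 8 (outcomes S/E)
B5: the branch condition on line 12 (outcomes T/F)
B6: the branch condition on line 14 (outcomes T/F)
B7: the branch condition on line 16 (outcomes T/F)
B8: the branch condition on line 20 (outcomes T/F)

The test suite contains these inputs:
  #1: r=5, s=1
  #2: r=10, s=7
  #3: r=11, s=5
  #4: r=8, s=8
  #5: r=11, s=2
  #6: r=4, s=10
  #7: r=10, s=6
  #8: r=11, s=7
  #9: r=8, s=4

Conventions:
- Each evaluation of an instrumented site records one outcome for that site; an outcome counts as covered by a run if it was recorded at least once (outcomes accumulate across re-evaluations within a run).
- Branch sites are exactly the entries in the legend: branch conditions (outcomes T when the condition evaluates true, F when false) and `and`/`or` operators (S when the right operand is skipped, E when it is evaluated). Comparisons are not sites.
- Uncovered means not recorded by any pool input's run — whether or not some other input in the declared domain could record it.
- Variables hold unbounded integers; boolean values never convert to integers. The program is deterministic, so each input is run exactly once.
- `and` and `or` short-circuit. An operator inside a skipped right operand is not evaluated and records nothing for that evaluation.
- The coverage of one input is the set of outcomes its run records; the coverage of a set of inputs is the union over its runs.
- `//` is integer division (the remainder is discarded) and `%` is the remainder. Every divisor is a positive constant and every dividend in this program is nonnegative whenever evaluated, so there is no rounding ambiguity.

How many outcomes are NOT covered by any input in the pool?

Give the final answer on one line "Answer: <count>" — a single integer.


test 1 (r=5, s=1) fires B1->F, B2->F, B4->E, B3->F, B5->T, B6->F, B8->T; hits B1=F, B2=F, B3=F, B4=E, B5=T, B6=F, B8=T
test 2 (r=10, s=7) fires B1->T, B2->F, B4->S, B3->F, B5->F, B6->T, B7->T, B8->T; hits B1=T, B2=F, B3=F, B4=S, B5=F, B6=T, B7=T, B8=T
test 3 (r=11, s=5) fires B1->F, B2->F, B4->S, B3->F, B5->F, B6->T, B7->T, B8->T; hits B1=F, B2=F, B3=F, B4=S, B5=F, B6=T, B7=T, B8=T
test 4 (r=8, s=8) fires B1->F, B2->F, B4->S, B3->F, B5->F, B6->T, B7->T, B8->T; hits B1=F, B2=F, B3=F, B4=S, B5=F, B6=T, B7=T, B8=T
test 5 (r=11, s=2) fires B1->F, B2->F, B4->E, B3->T, B6->F, B8->T; hits B1=F, B2=F, B3=T, B4=E, B6=F, B8=T
test 6 (r=4, s=10) fires B1->T, B2->T, B6->F, B8->T; hits B1=T, B2=T, B6=F, B8=T
test 7 (r=10, s=6) fires B1->F, B2->F, B4->S, B3->F, B5->F, B6->T, B7->T, B8->T; hits B1=F, B2=F, B3=F, B4=S, B5=F, B6=T, B7=T, B8=T
test 8 (r=11, s=7) fires B1->T, B2->F, B4->S, B3->F, B5->F, B6->T, B7->T, B8->T; hits B1=T, B2=F, B3=F, B4=S, B5=F, B6=T, B7=T, B8=T
test 9 (r=8, s=4) fires B1->F, B2->F, B4->E, B3->F, B5->F, B6->T, B7->T, B8->T; hits B1=F, B2=F, B3=F, B4=E, B5=F, B6=T, B7=T, B8=T
union over the pool: B1=T, B1=F, B2=T, B2=F, B3=T, B3=F, B4=S, B4=E, B5=T, B5=F, B6=T, B6=F, B7=T, B8=T
uncovered (2 of 16): B7=F, B8=F
Answer: 2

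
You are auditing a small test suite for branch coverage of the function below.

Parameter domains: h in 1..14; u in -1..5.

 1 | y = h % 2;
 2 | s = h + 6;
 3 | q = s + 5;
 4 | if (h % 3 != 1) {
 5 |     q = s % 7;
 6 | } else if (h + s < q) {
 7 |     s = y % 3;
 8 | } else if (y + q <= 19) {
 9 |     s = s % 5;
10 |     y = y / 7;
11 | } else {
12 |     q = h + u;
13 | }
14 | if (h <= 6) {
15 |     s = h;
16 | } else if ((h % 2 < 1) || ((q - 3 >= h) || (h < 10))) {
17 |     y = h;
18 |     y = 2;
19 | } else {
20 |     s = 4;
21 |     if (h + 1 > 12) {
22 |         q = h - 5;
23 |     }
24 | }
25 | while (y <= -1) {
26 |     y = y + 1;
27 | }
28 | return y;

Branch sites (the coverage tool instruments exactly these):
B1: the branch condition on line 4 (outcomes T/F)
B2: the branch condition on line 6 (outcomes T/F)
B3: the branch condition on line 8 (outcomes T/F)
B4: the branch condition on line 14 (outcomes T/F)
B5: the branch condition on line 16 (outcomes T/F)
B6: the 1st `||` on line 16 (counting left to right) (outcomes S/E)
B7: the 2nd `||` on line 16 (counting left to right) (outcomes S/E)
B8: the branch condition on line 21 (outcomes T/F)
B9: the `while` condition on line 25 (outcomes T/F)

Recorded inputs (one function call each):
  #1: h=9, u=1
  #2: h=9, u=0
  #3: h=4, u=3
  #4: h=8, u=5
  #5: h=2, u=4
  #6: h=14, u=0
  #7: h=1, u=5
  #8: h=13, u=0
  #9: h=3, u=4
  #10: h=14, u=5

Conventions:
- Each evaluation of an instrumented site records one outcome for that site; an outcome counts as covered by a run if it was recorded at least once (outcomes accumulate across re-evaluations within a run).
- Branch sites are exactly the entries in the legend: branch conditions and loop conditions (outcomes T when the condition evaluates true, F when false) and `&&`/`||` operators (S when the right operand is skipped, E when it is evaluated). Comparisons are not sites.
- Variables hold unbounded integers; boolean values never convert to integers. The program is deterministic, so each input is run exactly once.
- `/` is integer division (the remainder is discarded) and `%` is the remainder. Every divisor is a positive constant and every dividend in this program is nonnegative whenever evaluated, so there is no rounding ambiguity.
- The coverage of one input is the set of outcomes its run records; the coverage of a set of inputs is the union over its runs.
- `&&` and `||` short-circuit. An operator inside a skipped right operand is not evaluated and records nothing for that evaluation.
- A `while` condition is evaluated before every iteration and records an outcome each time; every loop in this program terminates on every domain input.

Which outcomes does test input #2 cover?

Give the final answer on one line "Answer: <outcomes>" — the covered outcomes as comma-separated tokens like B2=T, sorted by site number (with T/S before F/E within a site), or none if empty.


Event log for input #2 (h=9, u=0):
  B1->T, B4->F, B6->E, B7->E, B5->T, B9->F
as a set, this run covers: B1=T, B4=F, B5=T, B6=E, B7=E, B9=F
Answer: B1=T, B4=F, B5=T, B6=E, B7=E, B9=F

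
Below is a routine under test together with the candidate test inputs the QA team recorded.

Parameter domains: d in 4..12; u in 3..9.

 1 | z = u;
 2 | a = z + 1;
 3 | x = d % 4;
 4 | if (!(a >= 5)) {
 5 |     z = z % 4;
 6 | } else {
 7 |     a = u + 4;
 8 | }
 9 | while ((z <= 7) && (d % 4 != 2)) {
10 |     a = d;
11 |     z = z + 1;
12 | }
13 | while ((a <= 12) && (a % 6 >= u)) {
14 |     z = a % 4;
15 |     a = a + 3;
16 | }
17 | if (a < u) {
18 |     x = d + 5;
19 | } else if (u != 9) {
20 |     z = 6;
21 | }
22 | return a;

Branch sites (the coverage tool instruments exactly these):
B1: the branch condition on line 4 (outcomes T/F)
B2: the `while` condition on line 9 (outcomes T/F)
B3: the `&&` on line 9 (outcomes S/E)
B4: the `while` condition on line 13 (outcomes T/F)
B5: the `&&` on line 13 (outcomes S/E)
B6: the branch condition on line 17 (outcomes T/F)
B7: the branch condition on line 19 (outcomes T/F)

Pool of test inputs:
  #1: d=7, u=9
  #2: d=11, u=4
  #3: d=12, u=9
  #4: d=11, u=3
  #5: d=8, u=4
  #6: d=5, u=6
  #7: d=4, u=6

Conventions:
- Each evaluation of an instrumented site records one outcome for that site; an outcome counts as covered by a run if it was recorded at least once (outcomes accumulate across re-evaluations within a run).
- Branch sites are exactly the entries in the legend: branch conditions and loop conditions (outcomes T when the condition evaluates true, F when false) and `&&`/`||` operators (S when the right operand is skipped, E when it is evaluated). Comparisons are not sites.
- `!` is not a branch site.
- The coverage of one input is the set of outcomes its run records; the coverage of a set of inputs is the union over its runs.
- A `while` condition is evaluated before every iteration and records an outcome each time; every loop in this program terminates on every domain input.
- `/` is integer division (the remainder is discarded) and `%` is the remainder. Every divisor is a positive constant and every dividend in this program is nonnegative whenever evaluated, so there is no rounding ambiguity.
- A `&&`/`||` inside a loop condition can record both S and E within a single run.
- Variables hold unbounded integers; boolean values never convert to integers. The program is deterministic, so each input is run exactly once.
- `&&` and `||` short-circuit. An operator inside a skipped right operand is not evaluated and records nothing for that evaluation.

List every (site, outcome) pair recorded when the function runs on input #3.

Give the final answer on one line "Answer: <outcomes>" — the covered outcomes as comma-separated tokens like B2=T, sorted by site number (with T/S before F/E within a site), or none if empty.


Simulating input #3 (d=12, u=9) step by step:
  B1->F, B3->S, B2->F, B5->S, B4->F, B6->F, B7->F
collecting distinct outcomes: B1=F, B2=F, B3=S, B4=F, B5=S, B6=F, B7=F
Answer: B1=F, B2=F, B3=S, B4=F, B5=S, B6=F, B7=F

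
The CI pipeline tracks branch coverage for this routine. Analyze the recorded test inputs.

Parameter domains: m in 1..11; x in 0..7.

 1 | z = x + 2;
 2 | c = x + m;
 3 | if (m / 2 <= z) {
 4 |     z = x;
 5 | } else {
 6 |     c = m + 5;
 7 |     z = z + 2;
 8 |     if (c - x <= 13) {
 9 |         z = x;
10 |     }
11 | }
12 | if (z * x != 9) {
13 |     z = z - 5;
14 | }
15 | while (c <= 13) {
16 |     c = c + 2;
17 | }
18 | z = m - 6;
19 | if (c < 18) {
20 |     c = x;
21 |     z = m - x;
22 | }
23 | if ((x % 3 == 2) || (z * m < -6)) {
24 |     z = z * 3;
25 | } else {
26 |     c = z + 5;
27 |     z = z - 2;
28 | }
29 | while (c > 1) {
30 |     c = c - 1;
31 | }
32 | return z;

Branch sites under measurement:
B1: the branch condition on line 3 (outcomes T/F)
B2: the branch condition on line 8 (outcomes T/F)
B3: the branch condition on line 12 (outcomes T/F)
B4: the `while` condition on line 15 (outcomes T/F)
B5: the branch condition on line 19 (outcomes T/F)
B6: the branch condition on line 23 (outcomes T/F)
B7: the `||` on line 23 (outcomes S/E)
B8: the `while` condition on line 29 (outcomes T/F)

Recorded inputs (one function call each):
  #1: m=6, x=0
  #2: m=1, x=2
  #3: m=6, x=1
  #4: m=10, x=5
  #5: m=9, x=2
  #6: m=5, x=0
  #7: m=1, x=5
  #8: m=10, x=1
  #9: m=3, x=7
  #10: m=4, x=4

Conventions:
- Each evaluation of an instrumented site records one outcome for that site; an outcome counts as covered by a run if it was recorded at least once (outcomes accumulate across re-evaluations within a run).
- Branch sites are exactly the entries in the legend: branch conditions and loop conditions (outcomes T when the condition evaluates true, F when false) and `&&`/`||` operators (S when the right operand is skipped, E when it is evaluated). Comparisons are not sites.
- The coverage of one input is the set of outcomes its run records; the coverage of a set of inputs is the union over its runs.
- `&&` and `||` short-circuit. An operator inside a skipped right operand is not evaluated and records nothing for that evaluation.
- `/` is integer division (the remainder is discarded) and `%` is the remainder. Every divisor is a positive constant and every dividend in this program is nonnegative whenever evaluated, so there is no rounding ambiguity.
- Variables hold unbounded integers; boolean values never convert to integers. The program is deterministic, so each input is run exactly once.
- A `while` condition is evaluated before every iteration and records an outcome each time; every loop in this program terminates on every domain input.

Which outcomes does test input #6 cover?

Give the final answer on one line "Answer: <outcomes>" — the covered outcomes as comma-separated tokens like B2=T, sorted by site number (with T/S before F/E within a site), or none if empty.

Simulating input #6 (m=5, x=0) step by step:
  B1->T, B3->T, B4->T, B4->T, B4->T, B4->T, B4->T, B4->F, B5->T, B7->E
  B6->F, B8->T, B8->T, B8->T, B8->T, B8->T, B8->T, B8->T, B8->T, B8->T
  B8->F
collecting distinct outcomes: B1=T, B3=T, B4=T, B4=F, B5=T, B6=F, B7=E, B8=T, B8=F

Answer: B1=T, B3=T, B4=T, B4=F, B5=T, B6=F, B7=E, B8=T, B8=F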